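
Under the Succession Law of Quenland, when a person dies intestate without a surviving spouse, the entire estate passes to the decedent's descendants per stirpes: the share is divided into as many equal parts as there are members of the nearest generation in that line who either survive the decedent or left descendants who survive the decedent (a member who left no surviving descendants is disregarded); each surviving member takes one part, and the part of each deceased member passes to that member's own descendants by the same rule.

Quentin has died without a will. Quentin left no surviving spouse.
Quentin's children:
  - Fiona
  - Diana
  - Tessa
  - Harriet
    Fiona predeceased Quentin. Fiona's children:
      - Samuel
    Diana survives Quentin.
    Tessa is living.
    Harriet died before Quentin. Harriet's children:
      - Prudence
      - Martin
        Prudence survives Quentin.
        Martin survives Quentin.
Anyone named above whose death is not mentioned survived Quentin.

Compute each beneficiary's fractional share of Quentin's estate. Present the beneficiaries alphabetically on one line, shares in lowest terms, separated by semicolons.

Diana 1/4; Martin 1/8; Prudence 1/8; Samuel 1/4; Tessa 1/4

There is no surviving spouse, so the entire estate passes to Quentin's descendants per stirpes.
The estate is divided into 4 equal shares of 1/4 among Fiona, Diana, Tessa, Harriet.
Fiona predeceased; the 1/4 allotted to Fiona's branch passes to Fiona's issue by representation.
Samuel is the sole taker at this level and receives the full 1/4.
Diana is living and takes 1/4.
Tessa is living and takes 1/4.
Harriet predeceased; the 1/4 allotted to Harriet's branch passes to Harriet's issue by representation.
The 1/4 is divided into 2 equal shares of 1/8 among Prudence, Martin.
Prudence is living and takes 1/8.
Martin is living and takes 1/8.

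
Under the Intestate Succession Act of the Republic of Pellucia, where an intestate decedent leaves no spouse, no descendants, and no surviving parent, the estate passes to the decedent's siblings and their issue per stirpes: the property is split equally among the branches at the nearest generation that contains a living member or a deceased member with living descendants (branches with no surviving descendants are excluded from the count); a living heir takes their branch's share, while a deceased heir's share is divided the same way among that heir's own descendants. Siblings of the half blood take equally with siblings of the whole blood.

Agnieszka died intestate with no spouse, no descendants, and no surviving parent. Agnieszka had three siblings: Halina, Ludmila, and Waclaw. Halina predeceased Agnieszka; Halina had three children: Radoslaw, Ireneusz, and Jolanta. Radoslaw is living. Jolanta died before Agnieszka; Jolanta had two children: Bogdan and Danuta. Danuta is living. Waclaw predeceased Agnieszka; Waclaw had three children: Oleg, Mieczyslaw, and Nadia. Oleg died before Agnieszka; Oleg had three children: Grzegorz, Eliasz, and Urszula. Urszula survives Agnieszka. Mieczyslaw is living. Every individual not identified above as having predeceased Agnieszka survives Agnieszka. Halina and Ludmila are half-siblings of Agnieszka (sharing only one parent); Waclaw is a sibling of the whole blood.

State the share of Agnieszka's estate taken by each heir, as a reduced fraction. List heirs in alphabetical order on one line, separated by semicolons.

Bogdan 1/18; Danuta 1/18; Eliasz 1/27; Grzegorz 1/27; Ireneusz 1/9; Ludmila 1/3; Mieczyslaw 1/9; Nadia 1/9; Radoslaw 1/9; Urszula 1/27

No spouse, descendants, or parent survives, so the estate passes to Agnieszka's siblings per stirpes.
Half-blood and whole-blood siblings take equally under the stated rule.
The estate is divided into 3 equal shares of 1/3 among Halina, Ludmila, Waclaw.
Halina predeceased; the 1/3 allotted to Halina's branch passes to Halina's issue by representation.
The 1/3 is divided into 3 equal shares of 1/9 among Radoslaw, Ireneusz, Jolanta.
Radoslaw is living and takes 1/9.
Ireneusz is living and takes 1/9.
Jolanta predeceased; the 1/9 allotted to Jolanta's branch passes to Jolanta's issue by representation.
The 1/9 is divided into 2 equal shares of 1/18 among Bogdan, Danuta.
Bogdan is living and takes 1/18.
Danuta is living and takes 1/18.
Ludmila is living and takes 1/3.
Waclaw predeceased; the 1/3 allotted to Waclaw's branch passes to Waclaw's issue by representation.
The 1/3 is divided into 3 equal shares of 1/9 among Oleg, Mieczyslaw, Nadia.
Oleg predeceased; the 1/9 allotted to Oleg's branch passes to Oleg's issue by representation.
The 1/9 is divided into 3 equal shares of 1/27 among Grzegorz, Eliasz, Urszula.
Grzegorz is living and takes 1/27.
Eliasz is living and takes 1/27.
Urszula is living and takes 1/27.
Mieczyslaw is living and takes 1/9.
Nadia is living and takes 1/9.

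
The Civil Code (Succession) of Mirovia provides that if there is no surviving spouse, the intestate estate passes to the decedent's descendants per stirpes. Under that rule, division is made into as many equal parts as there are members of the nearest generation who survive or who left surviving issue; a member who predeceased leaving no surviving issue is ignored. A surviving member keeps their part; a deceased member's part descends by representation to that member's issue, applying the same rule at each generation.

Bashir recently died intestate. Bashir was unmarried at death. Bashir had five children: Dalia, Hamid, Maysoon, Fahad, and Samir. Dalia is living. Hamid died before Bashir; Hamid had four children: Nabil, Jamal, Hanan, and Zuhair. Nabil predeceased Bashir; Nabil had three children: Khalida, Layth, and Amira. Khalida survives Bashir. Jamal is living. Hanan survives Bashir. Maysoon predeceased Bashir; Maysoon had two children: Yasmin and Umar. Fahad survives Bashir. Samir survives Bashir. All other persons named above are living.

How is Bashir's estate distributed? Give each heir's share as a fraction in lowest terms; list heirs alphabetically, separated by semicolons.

There is no surviving spouse, so the entire estate passes to Bashir's descendants per stirpes.
The estate is divided into 5 equal shares of 1/5 among Dalia, Hamid, Maysoon, Fahad, Samir.
Dalia is living and takes 1/5.
Hamid predeceased; the 1/5 allotted to Hamid's branch passes to Hamid's issue by representation.
The 1/5 is divided into 4 equal shares of 1/20 among Nabil, Jamal, Hanan, Zuhair.
Nabil predeceased; the 1/20 allotted to Nabil's branch passes to Nabil's issue by representation.
The 1/20 is divided into 3 equal shares of 1/60 among Khalida, Layth, Amira.
Khalida is living and takes 1/60.
Layth is living and takes 1/60.
Amira is living and takes 1/60.
Jamal is living and takes 1/20.
Hanan is living and takes 1/20.
Zuhair is living and takes 1/20.
Maysoon predeceased; the 1/5 allotted to Maysoon's branch passes to Maysoon's issue by representation.
The 1/5 is divided into 2 equal shares of 1/10 among Yasmin, Umar.
Yasmin is living and takes 1/10.
Umar is living and takes 1/10.
Fahad is living and takes 1/5.
Samir is living and takes 1/5.

Amira 1/60; Dalia 1/5; Fahad 1/5; Hanan 1/20; Jamal 1/20; Khalida 1/60; Layth 1/60; Samir 1/5; Umar 1/10; Yasmin 1/10; Zuhair 1/20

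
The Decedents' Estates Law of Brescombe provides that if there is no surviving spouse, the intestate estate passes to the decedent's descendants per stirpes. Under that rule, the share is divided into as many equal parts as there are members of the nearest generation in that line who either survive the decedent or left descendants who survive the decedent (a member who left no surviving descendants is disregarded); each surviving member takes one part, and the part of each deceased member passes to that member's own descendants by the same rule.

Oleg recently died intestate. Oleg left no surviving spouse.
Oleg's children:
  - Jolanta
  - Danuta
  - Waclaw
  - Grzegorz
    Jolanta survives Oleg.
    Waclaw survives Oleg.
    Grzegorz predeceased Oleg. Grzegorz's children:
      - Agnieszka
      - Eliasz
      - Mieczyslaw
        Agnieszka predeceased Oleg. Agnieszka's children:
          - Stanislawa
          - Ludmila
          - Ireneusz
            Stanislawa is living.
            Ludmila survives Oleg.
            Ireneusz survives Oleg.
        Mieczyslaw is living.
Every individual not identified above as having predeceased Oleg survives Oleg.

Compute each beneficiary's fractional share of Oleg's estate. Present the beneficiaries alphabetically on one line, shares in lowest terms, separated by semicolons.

There is no surviving spouse, so the entire estate passes to Oleg's descendants per stirpes.
The estate is divided into 4 equal shares of 1/4 among Jolanta, Danuta, Waclaw, Grzegorz.
Jolanta is living and takes 1/4.
Danuta is living and takes 1/4.
Waclaw is living and takes 1/4.
Grzegorz predeceased; the 1/4 allotted to Grzegorz's branch passes to Grzegorz's issue by representation.
The 1/4 is divided into 3 equal shares of 1/12 among Agnieszka, Eliasz, Mieczyslaw.
Agnieszka predeceased; the 1/12 allotted to Agnieszka's branch passes to Agnieszka's issue by representation.
The 1/12 is divided into 3 equal shares of 1/36 among Stanislawa, Ludmila, Ireneusz.
Stanislawa is living and takes 1/36.
Ludmila is living and takes 1/36.
Ireneusz is living and takes 1/36.
Eliasz is living and takes 1/12.
Mieczyslaw is living and takes 1/12.

Danuta 1/4; Eliasz 1/12; Ireneusz 1/36; Jolanta 1/4; Ludmila 1/36; Mieczyslaw 1/12; Stanislawa 1/36; Waclaw 1/4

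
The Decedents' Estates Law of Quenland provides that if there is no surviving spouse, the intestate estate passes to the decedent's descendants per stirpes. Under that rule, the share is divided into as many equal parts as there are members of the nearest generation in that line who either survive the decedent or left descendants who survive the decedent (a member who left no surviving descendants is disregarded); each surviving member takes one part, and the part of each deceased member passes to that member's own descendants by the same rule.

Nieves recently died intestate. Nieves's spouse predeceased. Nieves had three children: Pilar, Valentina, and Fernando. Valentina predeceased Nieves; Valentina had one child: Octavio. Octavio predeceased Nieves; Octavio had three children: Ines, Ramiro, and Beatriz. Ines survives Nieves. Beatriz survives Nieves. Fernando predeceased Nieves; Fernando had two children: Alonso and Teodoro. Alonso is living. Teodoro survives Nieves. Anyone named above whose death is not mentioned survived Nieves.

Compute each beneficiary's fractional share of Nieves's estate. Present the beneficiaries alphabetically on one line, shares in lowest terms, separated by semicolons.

There is no surviving spouse, so the entire estate passes to Nieves's descendants per stirpes.
The estate is divided into 3 equal shares of 1/3 among Pilar, Valentina, Fernando.
Pilar is living and takes 1/3.
Valentina predeceased; the 1/3 allotted to Valentina's branch passes to Valentina's issue by representation.
Octavio's line is the sole branch at this level, so the full 1/3 passes to Octavio's issue by representation.
The 1/3 is divided into 3 equal shares of 1/9 among Ines, Ramiro, Beatriz.
Ines is living and takes 1/9.
Ramiro is living and takes 1/9.
Beatriz is living and takes 1/9.
Fernando predeceased; the 1/3 allotted to Fernando's branch passes to Fernando's issue by representation.
The 1/3 is divided into 2 equal shares of 1/6 among Alonso, Teodoro.
Alonso is living and takes 1/6.
Teodoro is living and takes 1/6.

Alonso 1/6; Beatriz 1/9; Ines 1/9; Pilar 1/3; Ramiro 1/9; Teodoro 1/6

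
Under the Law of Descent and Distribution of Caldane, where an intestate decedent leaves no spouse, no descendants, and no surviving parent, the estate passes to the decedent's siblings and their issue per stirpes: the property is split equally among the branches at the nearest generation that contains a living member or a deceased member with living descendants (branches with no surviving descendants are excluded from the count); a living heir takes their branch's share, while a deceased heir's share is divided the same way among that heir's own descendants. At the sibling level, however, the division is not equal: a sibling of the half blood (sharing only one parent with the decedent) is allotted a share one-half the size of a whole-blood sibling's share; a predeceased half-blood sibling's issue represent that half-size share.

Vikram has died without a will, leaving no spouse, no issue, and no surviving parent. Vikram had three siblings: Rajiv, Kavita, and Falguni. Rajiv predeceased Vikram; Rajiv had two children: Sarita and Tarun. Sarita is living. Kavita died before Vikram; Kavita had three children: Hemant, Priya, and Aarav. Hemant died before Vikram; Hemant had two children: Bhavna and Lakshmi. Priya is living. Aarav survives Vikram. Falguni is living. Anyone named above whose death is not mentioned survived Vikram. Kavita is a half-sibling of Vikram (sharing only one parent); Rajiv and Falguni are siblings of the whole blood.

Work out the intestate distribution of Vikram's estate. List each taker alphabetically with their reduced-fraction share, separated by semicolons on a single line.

No spouse, descendants, or parent survives, so the estate passes to Vikram's siblings per stirpes.
Half-blood siblings count for one-half the weight of whole-blood siblings at the initial division.
Dividing 1 in proportion to weights (total weight 5/2): Rajiv (weight 1) → 2/5; Kavita (weight 1/2) → 1/5; Falguni (weight 1) → 2/5.
Rajiv predeceased; the 2/5 allotted to Rajiv's branch passes to Rajiv's issue by representation.
The 2/5 is divided into 2 equal shares of 1/5 among Sarita, Tarun.
Sarita is living and takes 1/5.
Tarun is living and takes 1/5.
Kavita predeceased; the 1/5 allotted to Kavita's branch passes to Kavita's issue by representation.
The 1/5 is divided into 3 equal shares of 1/15 among Hemant, Priya, Aarav.
Hemant predeceased; the 1/15 allotted to Hemant's branch passes to Hemant's issue by representation.
The 1/15 is divided into 2 equal shares of 1/30 among Bhavna, Lakshmi.
Bhavna is living and takes 1/30.
Lakshmi is living and takes 1/30.
Priya is living and takes 1/15.
Aarav is living and takes 1/15.
Falguni is living and takes 2/5.

Aarav 1/15; Bhavna 1/30; Falguni 2/5; Lakshmi 1/30; Priya 1/15; Sarita 1/5; Tarun 1/5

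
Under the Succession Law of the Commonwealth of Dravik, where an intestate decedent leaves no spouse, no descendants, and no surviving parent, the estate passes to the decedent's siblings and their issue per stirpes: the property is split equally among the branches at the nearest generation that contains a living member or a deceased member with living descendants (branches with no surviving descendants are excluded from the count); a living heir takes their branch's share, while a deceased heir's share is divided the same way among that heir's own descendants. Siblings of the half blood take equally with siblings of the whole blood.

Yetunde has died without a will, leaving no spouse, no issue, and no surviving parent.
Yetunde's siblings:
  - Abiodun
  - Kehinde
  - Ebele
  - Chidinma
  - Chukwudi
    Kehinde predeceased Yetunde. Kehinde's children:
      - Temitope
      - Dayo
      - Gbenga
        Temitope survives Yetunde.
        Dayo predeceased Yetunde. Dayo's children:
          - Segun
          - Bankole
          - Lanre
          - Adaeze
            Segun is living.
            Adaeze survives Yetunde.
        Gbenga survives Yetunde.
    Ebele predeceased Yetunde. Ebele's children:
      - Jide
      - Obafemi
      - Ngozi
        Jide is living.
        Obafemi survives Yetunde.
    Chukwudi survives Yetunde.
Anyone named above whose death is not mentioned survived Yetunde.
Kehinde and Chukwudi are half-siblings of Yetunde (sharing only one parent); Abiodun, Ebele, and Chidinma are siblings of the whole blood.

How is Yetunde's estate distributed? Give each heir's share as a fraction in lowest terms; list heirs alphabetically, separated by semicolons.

Abiodun 1/5; Adaeze 1/60; Bankole 1/60; Chidinma 1/5; Chukwudi 1/5; Gbenga 1/15; Jide 1/15; Lanre 1/60; Ngozi 1/15; Obafemi 1/15; Segun 1/60; Temitope 1/15

No spouse, descendants, or parent survives, so the estate passes to Yetunde's siblings per stirpes.
Half-blood and whole-blood siblings take equally under the stated rule.
The estate is divided into 5 equal shares of 1/5 among Abiodun, Kehinde, Ebele, Chidinma, Chukwudi.
Abiodun is living and takes 1/5.
Kehinde predeceased; the 1/5 allotted to Kehinde's branch passes to Kehinde's issue by representation.
The 1/5 is divided into 3 equal shares of 1/15 among Temitope, Dayo, Gbenga.
Temitope is living and takes 1/15.
Dayo predeceased; the 1/15 allotted to Dayo's branch passes to Dayo's issue by representation.
The 1/15 is divided into 4 equal shares of 1/60 among Segun, Bankole, Lanre, Adaeze.
Segun is living and takes 1/60.
Bankole is living and takes 1/60.
Lanre is living and takes 1/60.
Adaeze is living and takes 1/60.
Gbenga is living and takes 1/15.
Ebele predeceased; the 1/5 allotted to Ebele's branch passes to Ebele's issue by representation.
The 1/5 is divided into 3 equal shares of 1/15 among Jide, Obafemi, Ngozi.
Jide is living and takes 1/15.
Obafemi is living and takes 1/15.
Ngozi is living and takes 1/15.
Chidinma is living and takes 1/5.
Chukwudi is living and takes 1/5.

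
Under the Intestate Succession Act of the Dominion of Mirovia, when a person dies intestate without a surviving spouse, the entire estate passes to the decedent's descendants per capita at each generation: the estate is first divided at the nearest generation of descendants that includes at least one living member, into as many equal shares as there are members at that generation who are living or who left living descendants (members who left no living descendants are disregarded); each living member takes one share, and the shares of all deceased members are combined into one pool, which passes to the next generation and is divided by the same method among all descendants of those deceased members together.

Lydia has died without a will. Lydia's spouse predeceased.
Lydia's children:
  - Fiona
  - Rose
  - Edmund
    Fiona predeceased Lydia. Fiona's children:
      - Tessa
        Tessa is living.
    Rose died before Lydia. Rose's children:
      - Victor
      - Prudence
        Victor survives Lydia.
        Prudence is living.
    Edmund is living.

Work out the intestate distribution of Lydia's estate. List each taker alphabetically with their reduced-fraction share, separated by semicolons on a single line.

Edmund 1/3; Prudence 2/9; Tessa 2/9; Victor 2/9

There is no surviving spouse, so the entire estate passes to Lydia's descendants per capita at each generation.
At generation 1 (Fiona, Rose, Edmund) there are 3 shares of (1)/3 = 1/3 each.
Living: Edmund — each takes 1/3.
Deceased: Fiona and Rose. Their combined 2/3 is pooled and carried to generation 2.
At generation 2 (Tessa, Victor, Prudence) there are 3 shares of (2/3)/3 = 2/9 each.
Living: Tessa, Victor, and Prudence — each takes 2/9.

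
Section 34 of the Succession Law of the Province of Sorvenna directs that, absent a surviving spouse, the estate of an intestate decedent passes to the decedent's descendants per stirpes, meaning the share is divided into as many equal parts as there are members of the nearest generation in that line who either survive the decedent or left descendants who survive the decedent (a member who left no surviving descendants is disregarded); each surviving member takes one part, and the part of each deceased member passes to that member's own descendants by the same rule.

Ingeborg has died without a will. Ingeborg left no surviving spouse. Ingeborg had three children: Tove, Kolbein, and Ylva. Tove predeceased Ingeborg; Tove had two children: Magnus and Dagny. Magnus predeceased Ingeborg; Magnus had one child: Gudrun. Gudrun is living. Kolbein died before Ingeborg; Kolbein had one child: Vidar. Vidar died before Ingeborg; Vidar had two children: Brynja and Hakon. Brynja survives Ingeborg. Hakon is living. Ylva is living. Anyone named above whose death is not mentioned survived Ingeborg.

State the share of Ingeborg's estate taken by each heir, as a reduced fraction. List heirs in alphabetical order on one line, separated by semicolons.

There is no surviving spouse, so the entire estate passes to Ingeborg's descendants per stirpes.
The estate is divided into 3 equal shares of 1/3 among Tove, Kolbein, Ylva.
Tove predeceased; the 1/3 allotted to Tove's branch passes to Tove's issue by representation.
The 1/3 is divided into 2 equal shares of 1/6 among Magnus, Dagny.
Magnus predeceased; the 1/6 allotted to Magnus's branch passes to Magnus's issue by representation.
Gudrun is the sole taker at this level and receives the full 1/6.
Dagny is living and takes 1/6.
Kolbein predeceased; the 1/3 allotted to Kolbein's branch passes to Kolbein's issue by representation.
Vidar's line is the sole branch at this level, so the full 1/3 passes to Vidar's issue by representation.
The 1/3 is divided into 2 equal shares of 1/6 among Brynja, Hakon.
Brynja is living and takes 1/6.
Hakon is living and takes 1/6.
Ylva is living and takes 1/3.

Brynja 1/6; Dagny 1/6; Gudrun 1/6; Hakon 1/6; Ylva 1/3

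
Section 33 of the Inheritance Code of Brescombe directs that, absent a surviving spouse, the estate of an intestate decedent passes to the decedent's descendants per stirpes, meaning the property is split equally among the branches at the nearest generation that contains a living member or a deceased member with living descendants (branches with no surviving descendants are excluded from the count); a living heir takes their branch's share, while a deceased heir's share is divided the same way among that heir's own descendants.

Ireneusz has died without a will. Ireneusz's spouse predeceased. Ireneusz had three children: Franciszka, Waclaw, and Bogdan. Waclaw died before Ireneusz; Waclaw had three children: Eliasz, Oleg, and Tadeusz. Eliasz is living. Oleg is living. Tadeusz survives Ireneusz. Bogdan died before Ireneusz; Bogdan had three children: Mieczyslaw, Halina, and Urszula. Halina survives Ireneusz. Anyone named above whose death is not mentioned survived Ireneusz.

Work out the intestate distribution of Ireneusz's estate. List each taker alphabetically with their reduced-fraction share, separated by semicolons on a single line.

There is no surviving spouse, so the entire estate passes to Ireneusz's descendants per stirpes.
The estate is divided into 3 equal shares of 1/3 among Franciszka, Waclaw, Bogdan.
Franciszka is living and takes 1/3.
Waclaw predeceased; the 1/3 allotted to Waclaw's branch passes to Waclaw's issue by representation.
The 1/3 is divided into 3 equal shares of 1/9 among Eliasz, Oleg, Tadeusz.
Eliasz is living and takes 1/9.
Oleg is living and takes 1/9.
Tadeusz is living and takes 1/9.
Bogdan predeceased; the 1/3 allotted to Bogdan's branch passes to Bogdan's issue by representation.
The 1/3 is divided into 3 equal shares of 1/9 among Mieczyslaw, Halina, Urszula.
Mieczyslaw is living and takes 1/9.
Halina is living and takes 1/9.
Urszula is living and takes 1/9.

Eliasz 1/9; Franciszka 1/3; Halina 1/9; Mieczyslaw 1/9; Oleg 1/9; Tadeusz 1/9; Urszula 1/9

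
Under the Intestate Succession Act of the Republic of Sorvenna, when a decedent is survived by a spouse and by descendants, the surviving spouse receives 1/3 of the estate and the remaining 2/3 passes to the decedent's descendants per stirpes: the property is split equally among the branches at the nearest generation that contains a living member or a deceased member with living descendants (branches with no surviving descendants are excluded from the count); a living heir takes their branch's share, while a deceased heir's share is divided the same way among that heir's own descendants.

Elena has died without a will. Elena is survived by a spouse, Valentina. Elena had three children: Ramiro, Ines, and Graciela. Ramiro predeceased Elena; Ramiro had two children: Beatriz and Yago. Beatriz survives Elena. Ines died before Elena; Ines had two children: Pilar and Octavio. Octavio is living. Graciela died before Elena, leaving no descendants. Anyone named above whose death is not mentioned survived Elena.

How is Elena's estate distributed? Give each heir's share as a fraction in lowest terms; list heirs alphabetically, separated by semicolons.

Valentina, as surviving spouse, takes 1/3.
The remaining 2/3 passes to Elena's descendants per stirpes.
Graciela left no surviving issue, so that branch lapses and is disregarded.
The 2/3 is divided into 2 equal shares of 1/3 among Ramiro, Ines.
Ramiro predeceased; the 1/3 allotted to Ramiro's branch passes to Ramiro's issue by representation.
The 1/3 is divided into 2 equal shares of 1/6 among Beatriz, Yago.
Beatriz is living and takes 1/6.
Yago is living and takes 1/6.
Ines predeceased; the 1/3 allotted to Ines's branch passes to Ines's issue by representation.
The 1/3 is divided into 2 equal shares of 1/6 among Pilar, Octavio.
Pilar is living and takes 1/6.
Octavio is living and takes 1/6.

Beatriz 1/6; Octavio 1/6; Pilar 1/6; Valentina 1/3; Yago 1/6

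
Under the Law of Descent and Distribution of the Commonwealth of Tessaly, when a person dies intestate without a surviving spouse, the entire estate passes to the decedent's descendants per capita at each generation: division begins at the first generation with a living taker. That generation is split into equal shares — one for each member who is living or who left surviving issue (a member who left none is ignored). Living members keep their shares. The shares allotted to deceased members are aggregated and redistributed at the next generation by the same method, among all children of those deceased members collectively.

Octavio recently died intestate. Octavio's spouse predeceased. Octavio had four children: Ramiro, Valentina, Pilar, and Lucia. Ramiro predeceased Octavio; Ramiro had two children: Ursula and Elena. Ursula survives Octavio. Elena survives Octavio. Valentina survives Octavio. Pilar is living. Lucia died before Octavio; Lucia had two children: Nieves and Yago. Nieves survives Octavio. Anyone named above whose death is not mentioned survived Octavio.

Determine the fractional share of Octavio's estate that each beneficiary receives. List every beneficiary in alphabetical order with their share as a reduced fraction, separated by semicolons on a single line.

Elena 1/8; Nieves 1/8; Pilar 1/4; Ursula 1/8; Valentina 1/4; Yago 1/8

There is no surviving spouse, so the entire estate passes to Octavio's descendants per capita at each generation.
At generation 1 (Ramiro, Valentina, Pilar, Lucia) there are 4 shares of (1)/4 = 1/4 each.
Living: Valentina and Pilar — each takes 1/4.
Deceased: Ramiro and Lucia. Their combined 1/2 is pooled and carried to generation 2.
At generation 2 (Ursula, Elena, Nieves, Yago) there are 4 shares of (1/2)/4 = 1/8 each.
Living: Ursula, Elena, Nieves, and Yago — each takes 1/8.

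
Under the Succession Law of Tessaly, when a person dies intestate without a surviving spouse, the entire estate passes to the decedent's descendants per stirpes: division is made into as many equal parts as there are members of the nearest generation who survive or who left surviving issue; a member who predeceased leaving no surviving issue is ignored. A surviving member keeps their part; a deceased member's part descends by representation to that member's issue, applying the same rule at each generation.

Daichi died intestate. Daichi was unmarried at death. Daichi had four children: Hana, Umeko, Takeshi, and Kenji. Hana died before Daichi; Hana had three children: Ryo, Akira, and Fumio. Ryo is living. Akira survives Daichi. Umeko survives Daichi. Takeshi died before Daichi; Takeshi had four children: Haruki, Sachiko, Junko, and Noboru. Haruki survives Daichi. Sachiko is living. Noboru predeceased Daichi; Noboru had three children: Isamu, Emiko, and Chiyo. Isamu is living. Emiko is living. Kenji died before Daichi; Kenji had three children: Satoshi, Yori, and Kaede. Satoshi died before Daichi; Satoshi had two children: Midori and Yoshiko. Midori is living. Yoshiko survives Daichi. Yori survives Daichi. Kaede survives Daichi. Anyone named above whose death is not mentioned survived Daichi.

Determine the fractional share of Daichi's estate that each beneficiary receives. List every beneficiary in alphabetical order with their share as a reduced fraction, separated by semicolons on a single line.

There is no surviving spouse, so the entire estate passes to Daichi's descendants per stirpes.
The estate is divided into 4 equal shares of 1/4 among Hana, Umeko, Takeshi, Kenji.
Hana predeceased; the 1/4 allotted to Hana's branch passes to Hana's issue by representation.
The 1/4 is divided into 3 equal shares of 1/12 among Ryo, Akira, Fumio.
Ryo is living and takes 1/12.
Akira is living and takes 1/12.
Fumio is living and takes 1/12.
Umeko is living and takes 1/4.
Takeshi predeceased; the 1/4 allotted to Takeshi's branch passes to Takeshi's issue by representation.
The 1/4 is divided into 4 equal shares of 1/16 among Haruki, Sachiko, Junko, Noboru.
Haruki is living and takes 1/16.
Sachiko is living and takes 1/16.
Junko is living and takes 1/16.
Noboru predeceased; the 1/16 allotted to Noboru's branch passes to Noboru's issue by representation.
The 1/16 is divided into 3 equal shares of 1/48 among Isamu, Emiko, Chiyo.
Isamu is living and takes 1/48.
Emiko is living and takes 1/48.
Chiyo is living and takes 1/48.
Kenji predeceased; the 1/4 allotted to Kenji's branch passes to Kenji's issue by representation.
The 1/4 is divided into 3 equal shares of 1/12 among Satoshi, Yori, Kaede.
Satoshi predeceased; the 1/12 allotted to Satoshi's branch passes to Satoshi's issue by representation.
The 1/12 is divided into 2 equal shares of 1/24 among Midori, Yoshiko.
Midori is living and takes 1/24.
Yoshiko is living and takes 1/24.
Yori is living and takes 1/12.
Kaede is living and takes 1/12.

Akira 1/12; Chiyo 1/48; Emiko 1/48; Fumio 1/12; Haruki 1/16; Isamu 1/48; Junko 1/16; Kaede 1/12; Midori 1/24; Ryo 1/12; Sachiko 1/16; Umeko 1/4; Yori 1/12; Yoshiko 1/24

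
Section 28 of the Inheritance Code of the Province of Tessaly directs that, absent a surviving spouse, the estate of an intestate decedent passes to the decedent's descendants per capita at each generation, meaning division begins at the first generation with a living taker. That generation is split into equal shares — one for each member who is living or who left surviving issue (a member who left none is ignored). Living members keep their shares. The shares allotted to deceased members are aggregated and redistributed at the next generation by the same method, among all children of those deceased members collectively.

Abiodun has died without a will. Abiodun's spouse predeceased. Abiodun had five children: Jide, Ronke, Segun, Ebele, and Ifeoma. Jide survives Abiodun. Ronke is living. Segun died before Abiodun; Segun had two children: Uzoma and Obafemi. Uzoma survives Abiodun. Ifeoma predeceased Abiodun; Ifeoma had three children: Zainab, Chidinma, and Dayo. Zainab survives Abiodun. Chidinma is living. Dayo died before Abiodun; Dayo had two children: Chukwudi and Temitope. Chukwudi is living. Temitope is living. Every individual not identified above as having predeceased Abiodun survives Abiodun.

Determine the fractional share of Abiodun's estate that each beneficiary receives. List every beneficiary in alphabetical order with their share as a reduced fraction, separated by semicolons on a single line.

Chidinma 2/25; Chukwudi 1/25; Ebele 1/5; Jide 1/5; Obafemi 2/25; Ronke 1/5; Temitope 1/25; Uzoma 2/25; Zainab 2/25

There is no surviving spouse, so the entire estate passes to Abiodun's descendants per capita at each generation.
At generation 1 (Jide, Ronke, Segun, Ebele, Ifeoma) there are 5 shares of (1)/5 = 1/5 each.
Living: Jide, Ronke, and Ebele — each takes 1/5.
Deceased: Segun and Ifeoma. Their combined 2/5 is pooled and carried to generation 2.
At generation 2 (Uzoma, Obafemi, Zainab, Chidinma, Dayo) there are 5 shares of (2/5)/5 = 2/25 each.
Living: Uzoma, Obafemi, Zainab, and Chidinma — each takes 2/25.
Deceased: Dayo. That 2/25 share is carried to generation 3.
At generation 3 (Chukwudi, Temitope) there are 2 shares of (2/25)/2 = 1/25 each.
Living: Chukwudi and Temitope — each takes 1/25.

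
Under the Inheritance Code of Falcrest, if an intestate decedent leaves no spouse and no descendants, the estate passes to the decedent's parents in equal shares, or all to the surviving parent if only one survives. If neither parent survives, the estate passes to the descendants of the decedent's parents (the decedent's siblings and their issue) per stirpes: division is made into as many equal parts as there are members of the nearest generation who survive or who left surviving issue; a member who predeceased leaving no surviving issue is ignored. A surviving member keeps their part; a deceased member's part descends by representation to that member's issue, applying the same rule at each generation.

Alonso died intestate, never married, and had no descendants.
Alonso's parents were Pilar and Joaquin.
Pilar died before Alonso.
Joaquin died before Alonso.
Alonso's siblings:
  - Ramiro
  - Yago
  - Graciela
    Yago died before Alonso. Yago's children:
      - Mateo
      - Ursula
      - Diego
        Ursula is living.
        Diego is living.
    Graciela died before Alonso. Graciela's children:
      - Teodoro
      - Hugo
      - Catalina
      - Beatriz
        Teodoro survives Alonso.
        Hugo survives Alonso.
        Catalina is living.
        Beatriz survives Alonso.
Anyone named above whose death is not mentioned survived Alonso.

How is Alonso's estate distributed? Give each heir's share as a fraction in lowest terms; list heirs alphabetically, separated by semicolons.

Neither parent survives and there are no descendants, so the estate passes to Alonso's siblings and their issue per stirpes.
The estate is divided into 3 equal shares of 1/3 among Ramiro, Yago, Graciela.
Ramiro is living and takes 1/3.
Yago predeceased; the 1/3 allotted to Yago's branch passes to Yago's issue by representation.
The 1/3 is divided into 3 equal shares of 1/9 among Mateo, Ursula, Diego.
Mateo is living and takes 1/9.
Ursula is living and takes 1/9.
Diego is living and takes 1/9.
Graciela predeceased; the 1/3 allotted to Graciela's branch passes to Graciela's issue by representation.
The 1/3 is divided into 4 equal shares of 1/12 among Teodoro, Hugo, Catalina, Beatriz.
Teodoro is living and takes 1/12.
Hugo is living and takes 1/12.
Catalina is living and takes 1/12.
Beatriz is living and takes 1/12.

Beatriz 1/12; Catalina 1/12; Diego 1/9; Hugo 1/12; Mateo 1/9; Ramiro 1/3; Teodoro 1/12; Ursula 1/9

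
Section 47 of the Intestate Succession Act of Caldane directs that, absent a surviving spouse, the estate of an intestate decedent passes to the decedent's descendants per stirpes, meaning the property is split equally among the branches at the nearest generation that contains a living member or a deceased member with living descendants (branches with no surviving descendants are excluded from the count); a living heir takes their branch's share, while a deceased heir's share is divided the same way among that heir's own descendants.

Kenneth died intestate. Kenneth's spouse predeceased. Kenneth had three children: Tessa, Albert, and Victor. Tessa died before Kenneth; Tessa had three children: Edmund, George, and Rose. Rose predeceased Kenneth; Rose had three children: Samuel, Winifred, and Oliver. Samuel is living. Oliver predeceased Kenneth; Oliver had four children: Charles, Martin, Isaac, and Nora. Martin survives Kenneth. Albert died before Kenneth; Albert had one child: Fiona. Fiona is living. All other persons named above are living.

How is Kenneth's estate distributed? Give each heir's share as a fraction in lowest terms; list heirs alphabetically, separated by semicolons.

Charles 1/108; Edmund 1/9; Fiona 1/3; George 1/9; Isaac 1/108; Martin 1/108; Nora 1/108; Samuel 1/27; Victor 1/3; Winifred 1/27

There is no surviving spouse, so the entire estate passes to Kenneth's descendants per stirpes.
The estate is divided into 3 equal shares of 1/3 among Tessa, Albert, Victor.
Tessa predeceased; the 1/3 allotted to Tessa's branch passes to Tessa's issue by representation.
The 1/3 is divided into 3 equal shares of 1/9 among Edmund, George, Rose.
Edmund is living and takes 1/9.
George is living and takes 1/9.
Rose predeceased; the 1/9 allotted to Rose's branch passes to Rose's issue by representation.
The 1/9 is divided into 3 equal shares of 1/27 among Samuel, Winifred, Oliver.
Samuel is living and takes 1/27.
Winifred is living and takes 1/27.
Oliver predeceased; the 1/27 allotted to Oliver's branch passes to Oliver's issue by representation.
The 1/27 is divided into 4 equal shares of 1/108 among Charles, Martin, Isaac, Nora.
Charles is living and takes 1/108.
Martin is living and takes 1/108.
Isaac is living and takes 1/108.
Nora is living and takes 1/108.
Albert predeceased; the 1/3 allotted to Albert's branch passes to Albert's issue by representation.
Fiona is the sole taker at this level and receives the full 1/3.
Victor is living and takes 1/3.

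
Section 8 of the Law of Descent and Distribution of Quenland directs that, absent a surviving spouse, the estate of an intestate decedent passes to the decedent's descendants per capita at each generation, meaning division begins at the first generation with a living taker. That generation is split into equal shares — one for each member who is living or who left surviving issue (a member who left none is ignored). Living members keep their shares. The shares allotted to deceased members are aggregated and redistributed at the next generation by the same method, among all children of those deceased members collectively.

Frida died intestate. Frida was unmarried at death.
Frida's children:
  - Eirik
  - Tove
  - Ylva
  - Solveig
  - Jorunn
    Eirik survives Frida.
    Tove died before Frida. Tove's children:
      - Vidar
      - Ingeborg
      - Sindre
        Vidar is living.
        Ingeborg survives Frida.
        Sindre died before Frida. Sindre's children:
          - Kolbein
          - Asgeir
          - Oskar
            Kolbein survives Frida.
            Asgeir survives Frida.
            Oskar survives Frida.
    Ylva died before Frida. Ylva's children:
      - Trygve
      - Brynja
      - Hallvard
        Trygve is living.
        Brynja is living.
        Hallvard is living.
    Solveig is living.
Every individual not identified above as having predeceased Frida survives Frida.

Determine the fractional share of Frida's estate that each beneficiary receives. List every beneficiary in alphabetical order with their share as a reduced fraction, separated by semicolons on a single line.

There is no surviving spouse, so the entire estate passes to Frida's descendants per capita at each generation.
At generation 1 (Eirik, Tove, Ylva, Solveig, Jorunn) there are 5 shares of (1)/5 = 1/5 each.
Living: Eirik, Solveig, and Jorunn — each takes 1/5.
Deceased: Tove and Ylva. Their combined 2/5 is pooled and carried to generation 2.
At generation 2 (Vidar, Ingeborg, Sindre, Trygve, Brynja, Hallvard) there are 6 shares of (2/5)/6 = 1/15 each.
Living: Vidar, Ingeborg, Trygve, Brynja, and Hallvard — each takes 1/15.
Deceased: Sindre. That 1/15 share is carried to generation 3.
At generation 3 (Kolbein, Asgeir, Oskar) there are 3 shares of (1/15)/3 = 1/45 each.
Living: Kolbein, Asgeir, and Oskar — each takes 1/45.

Asgeir 1/45; Brynja 1/15; Eirik 1/5; Hallvard 1/15; Ingeborg 1/15; Jorunn 1/5; Kolbein 1/45; Oskar 1/45; Solveig 1/5; Trygve 1/15; Vidar 1/15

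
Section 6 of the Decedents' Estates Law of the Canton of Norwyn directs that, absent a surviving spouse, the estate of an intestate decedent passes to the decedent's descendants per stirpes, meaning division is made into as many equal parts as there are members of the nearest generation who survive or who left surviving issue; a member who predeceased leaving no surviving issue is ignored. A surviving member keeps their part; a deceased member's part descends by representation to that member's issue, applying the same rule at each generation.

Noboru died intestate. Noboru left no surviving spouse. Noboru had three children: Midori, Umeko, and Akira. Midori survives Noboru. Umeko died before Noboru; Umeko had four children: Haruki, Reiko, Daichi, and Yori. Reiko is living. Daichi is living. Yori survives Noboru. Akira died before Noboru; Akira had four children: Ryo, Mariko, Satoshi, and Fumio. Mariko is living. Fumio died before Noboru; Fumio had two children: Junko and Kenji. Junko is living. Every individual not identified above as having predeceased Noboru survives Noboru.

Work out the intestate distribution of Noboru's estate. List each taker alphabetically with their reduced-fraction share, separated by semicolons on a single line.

There is no surviving spouse, so the entire estate passes to Noboru's descendants per stirpes.
The estate is divided into 3 equal shares of 1/3 among Midori, Umeko, Akira.
Midori is living and takes 1/3.
Umeko predeceased; the 1/3 allotted to Umeko's branch passes to Umeko's issue by representation.
The 1/3 is divided into 4 equal shares of 1/12 among Haruki, Reiko, Daichi, Yori.
Haruki is living and takes 1/12.
Reiko is living and takes 1/12.
Daichi is living and takes 1/12.
Yori is living and takes 1/12.
Akira predeceased; the 1/3 allotted to Akira's branch passes to Akira's issue by representation.
The 1/3 is divided into 4 equal shares of 1/12 among Ryo, Mariko, Satoshi, Fumio.
Ryo is living and takes 1/12.
Mariko is living and takes 1/12.
Satoshi is living and takes 1/12.
Fumio predeceased; the 1/12 allotted to Fumio's branch passes to Fumio's issue by representation.
The 1/12 is divided into 2 equal shares of 1/24 among Junko, Kenji.
Junko is living and takes 1/24.
Kenji is living and takes 1/24.

Daichi 1/12; Haruki 1/12; Junko 1/24; Kenji 1/24; Mariko 1/12; Midori 1/3; Reiko 1/12; Ryo 1/12; Satoshi 1/12; Yori 1/12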